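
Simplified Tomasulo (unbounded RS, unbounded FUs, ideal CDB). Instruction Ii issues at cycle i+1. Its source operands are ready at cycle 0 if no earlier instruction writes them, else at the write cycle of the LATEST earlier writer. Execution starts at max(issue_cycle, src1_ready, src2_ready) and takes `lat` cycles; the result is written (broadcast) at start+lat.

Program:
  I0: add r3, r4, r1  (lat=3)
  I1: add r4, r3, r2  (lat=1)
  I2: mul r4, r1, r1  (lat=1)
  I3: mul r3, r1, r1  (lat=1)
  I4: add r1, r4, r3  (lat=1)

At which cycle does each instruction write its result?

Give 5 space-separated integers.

Answer: 4 5 4 5 6

Derivation:
I0 add r3: issue@1 deps=(None,None) exec_start@1 write@4
I1 add r4: issue@2 deps=(0,None) exec_start@4 write@5
I2 mul r4: issue@3 deps=(None,None) exec_start@3 write@4
I3 mul r3: issue@4 deps=(None,None) exec_start@4 write@5
I4 add r1: issue@5 deps=(2,3) exec_start@5 write@6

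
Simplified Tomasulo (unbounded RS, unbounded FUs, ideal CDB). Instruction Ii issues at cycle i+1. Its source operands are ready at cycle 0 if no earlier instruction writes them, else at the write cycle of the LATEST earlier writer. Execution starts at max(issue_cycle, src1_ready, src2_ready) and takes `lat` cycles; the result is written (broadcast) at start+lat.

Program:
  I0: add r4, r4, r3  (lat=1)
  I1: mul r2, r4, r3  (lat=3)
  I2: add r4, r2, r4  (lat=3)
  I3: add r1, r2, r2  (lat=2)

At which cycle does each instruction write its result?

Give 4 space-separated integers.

Answer: 2 5 8 7

Derivation:
I0 add r4: issue@1 deps=(None,None) exec_start@1 write@2
I1 mul r2: issue@2 deps=(0,None) exec_start@2 write@5
I2 add r4: issue@3 deps=(1,0) exec_start@5 write@8
I3 add r1: issue@4 deps=(1,1) exec_start@5 write@7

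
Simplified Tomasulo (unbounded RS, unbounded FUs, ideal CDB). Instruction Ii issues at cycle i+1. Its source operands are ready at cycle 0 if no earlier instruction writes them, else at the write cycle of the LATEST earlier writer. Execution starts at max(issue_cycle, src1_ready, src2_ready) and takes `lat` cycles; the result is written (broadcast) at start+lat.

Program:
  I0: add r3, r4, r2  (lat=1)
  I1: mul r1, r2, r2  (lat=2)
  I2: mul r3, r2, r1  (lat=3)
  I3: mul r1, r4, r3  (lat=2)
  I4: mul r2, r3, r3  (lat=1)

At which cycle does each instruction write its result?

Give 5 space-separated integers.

I0 add r3: issue@1 deps=(None,None) exec_start@1 write@2
I1 mul r1: issue@2 deps=(None,None) exec_start@2 write@4
I2 mul r3: issue@3 deps=(None,1) exec_start@4 write@7
I3 mul r1: issue@4 deps=(None,2) exec_start@7 write@9
I4 mul r2: issue@5 deps=(2,2) exec_start@7 write@8

Answer: 2 4 7 9 8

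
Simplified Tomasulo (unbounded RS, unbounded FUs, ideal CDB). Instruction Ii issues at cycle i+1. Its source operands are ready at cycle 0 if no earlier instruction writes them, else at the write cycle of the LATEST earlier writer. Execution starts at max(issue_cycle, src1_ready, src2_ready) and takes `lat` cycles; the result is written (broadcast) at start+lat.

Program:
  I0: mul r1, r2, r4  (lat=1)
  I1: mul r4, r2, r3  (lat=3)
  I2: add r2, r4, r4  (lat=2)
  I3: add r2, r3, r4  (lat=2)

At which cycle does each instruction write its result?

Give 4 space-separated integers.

I0 mul r1: issue@1 deps=(None,None) exec_start@1 write@2
I1 mul r4: issue@2 deps=(None,None) exec_start@2 write@5
I2 add r2: issue@3 deps=(1,1) exec_start@5 write@7
I3 add r2: issue@4 deps=(None,1) exec_start@5 write@7

Answer: 2 5 7 7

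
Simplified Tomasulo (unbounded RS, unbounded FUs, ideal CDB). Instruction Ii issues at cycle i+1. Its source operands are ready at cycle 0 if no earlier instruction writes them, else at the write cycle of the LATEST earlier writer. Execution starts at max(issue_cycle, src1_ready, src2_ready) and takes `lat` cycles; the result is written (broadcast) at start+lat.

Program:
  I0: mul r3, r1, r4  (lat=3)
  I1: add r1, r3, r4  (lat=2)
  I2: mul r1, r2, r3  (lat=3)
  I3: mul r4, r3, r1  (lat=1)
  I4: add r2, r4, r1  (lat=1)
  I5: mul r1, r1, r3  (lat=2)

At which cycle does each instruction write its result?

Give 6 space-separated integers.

I0 mul r3: issue@1 deps=(None,None) exec_start@1 write@4
I1 add r1: issue@2 deps=(0,None) exec_start@4 write@6
I2 mul r1: issue@3 deps=(None,0) exec_start@4 write@7
I3 mul r4: issue@4 deps=(0,2) exec_start@7 write@8
I4 add r2: issue@5 deps=(3,2) exec_start@8 write@9
I5 mul r1: issue@6 deps=(2,0) exec_start@7 write@9

Answer: 4 6 7 8 9 9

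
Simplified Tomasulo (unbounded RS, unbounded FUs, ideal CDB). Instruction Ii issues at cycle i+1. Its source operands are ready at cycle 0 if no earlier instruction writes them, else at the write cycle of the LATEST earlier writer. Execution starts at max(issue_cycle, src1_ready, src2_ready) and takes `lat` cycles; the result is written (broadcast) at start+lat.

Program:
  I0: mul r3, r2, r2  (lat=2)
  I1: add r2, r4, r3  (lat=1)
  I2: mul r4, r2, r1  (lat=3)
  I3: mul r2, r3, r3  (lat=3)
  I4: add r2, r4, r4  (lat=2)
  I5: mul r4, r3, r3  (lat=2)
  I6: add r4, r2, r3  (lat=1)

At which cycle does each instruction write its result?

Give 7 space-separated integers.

Answer: 3 4 7 7 9 8 10

Derivation:
I0 mul r3: issue@1 deps=(None,None) exec_start@1 write@3
I1 add r2: issue@2 deps=(None,0) exec_start@3 write@4
I2 mul r4: issue@3 deps=(1,None) exec_start@4 write@7
I3 mul r2: issue@4 deps=(0,0) exec_start@4 write@7
I4 add r2: issue@5 deps=(2,2) exec_start@7 write@9
I5 mul r4: issue@6 deps=(0,0) exec_start@6 write@8
I6 add r4: issue@7 deps=(4,0) exec_start@9 write@10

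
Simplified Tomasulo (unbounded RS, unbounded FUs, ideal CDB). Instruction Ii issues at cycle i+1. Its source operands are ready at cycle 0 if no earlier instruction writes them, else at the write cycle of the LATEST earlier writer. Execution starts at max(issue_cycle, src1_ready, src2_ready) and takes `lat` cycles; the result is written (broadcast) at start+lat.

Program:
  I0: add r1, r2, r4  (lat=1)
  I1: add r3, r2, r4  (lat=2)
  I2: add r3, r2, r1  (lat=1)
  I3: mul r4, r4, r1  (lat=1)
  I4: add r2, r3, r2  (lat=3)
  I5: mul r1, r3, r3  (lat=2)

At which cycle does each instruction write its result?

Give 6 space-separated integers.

I0 add r1: issue@1 deps=(None,None) exec_start@1 write@2
I1 add r3: issue@2 deps=(None,None) exec_start@2 write@4
I2 add r3: issue@3 deps=(None,0) exec_start@3 write@4
I3 mul r4: issue@4 deps=(None,0) exec_start@4 write@5
I4 add r2: issue@5 deps=(2,None) exec_start@5 write@8
I5 mul r1: issue@6 deps=(2,2) exec_start@6 write@8

Answer: 2 4 4 5 8 8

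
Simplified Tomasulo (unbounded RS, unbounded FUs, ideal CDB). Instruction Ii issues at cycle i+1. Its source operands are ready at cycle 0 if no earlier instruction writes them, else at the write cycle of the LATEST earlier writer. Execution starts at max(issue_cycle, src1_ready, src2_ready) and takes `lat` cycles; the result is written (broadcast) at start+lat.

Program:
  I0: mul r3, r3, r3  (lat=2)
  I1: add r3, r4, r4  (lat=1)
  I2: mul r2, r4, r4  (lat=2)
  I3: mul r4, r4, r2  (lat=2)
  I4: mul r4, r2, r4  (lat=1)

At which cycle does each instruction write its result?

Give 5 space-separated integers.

Answer: 3 3 5 7 8

Derivation:
I0 mul r3: issue@1 deps=(None,None) exec_start@1 write@3
I1 add r3: issue@2 deps=(None,None) exec_start@2 write@3
I2 mul r2: issue@3 deps=(None,None) exec_start@3 write@5
I3 mul r4: issue@4 deps=(None,2) exec_start@5 write@7
I4 mul r4: issue@5 deps=(2,3) exec_start@7 write@8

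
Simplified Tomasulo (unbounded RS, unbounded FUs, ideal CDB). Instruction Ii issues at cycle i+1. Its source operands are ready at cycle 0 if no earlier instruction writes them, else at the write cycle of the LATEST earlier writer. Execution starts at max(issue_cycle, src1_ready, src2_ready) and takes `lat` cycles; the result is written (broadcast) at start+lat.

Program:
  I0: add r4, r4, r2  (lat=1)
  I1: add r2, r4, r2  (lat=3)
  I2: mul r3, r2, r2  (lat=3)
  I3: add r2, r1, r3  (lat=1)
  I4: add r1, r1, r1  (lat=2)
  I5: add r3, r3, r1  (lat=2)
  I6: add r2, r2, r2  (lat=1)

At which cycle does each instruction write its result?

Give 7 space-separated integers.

Answer: 2 5 8 9 7 10 10

Derivation:
I0 add r4: issue@1 deps=(None,None) exec_start@1 write@2
I1 add r2: issue@2 deps=(0,None) exec_start@2 write@5
I2 mul r3: issue@3 deps=(1,1) exec_start@5 write@8
I3 add r2: issue@4 deps=(None,2) exec_start@8 write@9
I4 add r1: issue@5 deps=(None,None) exec_start@5 write@7
I5 add r3: issue@6 deps=(2,4) exec_start@8 write@10
I6 add r2: issue@7 deps=(3,3) exec_start@9 write@10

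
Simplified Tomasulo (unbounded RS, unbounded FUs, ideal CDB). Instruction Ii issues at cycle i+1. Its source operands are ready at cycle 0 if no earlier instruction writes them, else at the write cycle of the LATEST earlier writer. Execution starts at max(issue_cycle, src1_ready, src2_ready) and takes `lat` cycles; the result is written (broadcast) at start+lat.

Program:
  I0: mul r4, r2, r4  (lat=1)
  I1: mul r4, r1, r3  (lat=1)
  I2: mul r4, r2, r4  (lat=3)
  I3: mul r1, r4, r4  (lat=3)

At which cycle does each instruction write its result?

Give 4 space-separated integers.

Answer: 2 3 6 9

Derivation:
I0 mul r4: issue@1 deps=(None,None) exec_start@1 write@2
I1 mul r4: issue@2 deps=(None,None) exec_start@2 write@3
I2 mul r4: issue@3 deps=(None,1) exec_start@3 write@6
I3 mul r1: issue@4 deps=(2,2) exec_start@6 write@9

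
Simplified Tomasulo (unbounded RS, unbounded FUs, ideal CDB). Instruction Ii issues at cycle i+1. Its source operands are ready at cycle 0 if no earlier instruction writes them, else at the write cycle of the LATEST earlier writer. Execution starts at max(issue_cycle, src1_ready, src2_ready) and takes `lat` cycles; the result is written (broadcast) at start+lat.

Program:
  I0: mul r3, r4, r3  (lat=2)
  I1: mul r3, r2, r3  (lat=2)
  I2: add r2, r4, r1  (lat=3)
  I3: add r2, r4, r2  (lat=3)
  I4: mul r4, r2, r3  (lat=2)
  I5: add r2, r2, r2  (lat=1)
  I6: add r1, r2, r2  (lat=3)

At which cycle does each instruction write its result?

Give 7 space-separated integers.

I0 mul r3: issue@1 deps=(None,None) exec_start@1 write@3
I1 mul r3: issue@2 deps=(None,0) exec_start@3 write@5
I2 add r2: issue@3 deps=(None,None) exec_start@3 write@6
I3 add r2: issue@4 deps=(None,2) exec_start@6 write@9
I4 mul r4: issue@5 deps=(3,1) exec_start@9 write@11
I5 add r2: issue@6 deps=(3,3) exec_start@9 write@10
I6 add r1: issue@7 deps=(5,5) exec_start@10 write@13

Answer: 3 5 6 9 11 10 13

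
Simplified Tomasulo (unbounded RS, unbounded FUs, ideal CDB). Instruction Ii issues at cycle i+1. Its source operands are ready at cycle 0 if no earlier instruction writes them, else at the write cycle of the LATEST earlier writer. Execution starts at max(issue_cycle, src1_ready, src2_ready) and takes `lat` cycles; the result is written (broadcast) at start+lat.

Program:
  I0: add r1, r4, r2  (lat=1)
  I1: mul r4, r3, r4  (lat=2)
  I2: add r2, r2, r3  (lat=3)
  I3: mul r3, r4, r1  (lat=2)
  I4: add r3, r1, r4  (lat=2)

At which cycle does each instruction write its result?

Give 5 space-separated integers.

Answer: 2 4 6 6 7

Derivation:
I0 add r1: issue@1 deps=(None,None) exec_start@1 write@2
I1 mul r4: issue@2 deps=(None,None) exec_start@2 write@4
I2 add r2: issue@3 deps=(None,None) exec_start@3 write@6
I3 mul r3: issue@4 deps=(1,0) exec_start@4 write@6
I4 add r3: issue@5 deps=(0,1) exec_start@5 write@7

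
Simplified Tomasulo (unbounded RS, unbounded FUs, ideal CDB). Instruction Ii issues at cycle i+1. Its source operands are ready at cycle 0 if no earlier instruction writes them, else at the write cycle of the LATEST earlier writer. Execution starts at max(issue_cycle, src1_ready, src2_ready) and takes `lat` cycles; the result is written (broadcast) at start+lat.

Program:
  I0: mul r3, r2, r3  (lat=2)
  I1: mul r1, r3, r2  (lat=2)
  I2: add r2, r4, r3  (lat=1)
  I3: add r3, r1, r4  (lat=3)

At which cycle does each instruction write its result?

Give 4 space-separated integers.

Answer: 3 5 4 8

Derivation:
I0 mul r3: issue@1 deps=(None,None) exec_start@1 write@3
I1 mul r1: issue@2 deps=(0,None) exec_start@3 write@5
I2 add r2: issue@3 deps=(None,0) exec_start@3 write@4
I3 add r3: issue@4 deps=(1,None) exec_start@5 write@8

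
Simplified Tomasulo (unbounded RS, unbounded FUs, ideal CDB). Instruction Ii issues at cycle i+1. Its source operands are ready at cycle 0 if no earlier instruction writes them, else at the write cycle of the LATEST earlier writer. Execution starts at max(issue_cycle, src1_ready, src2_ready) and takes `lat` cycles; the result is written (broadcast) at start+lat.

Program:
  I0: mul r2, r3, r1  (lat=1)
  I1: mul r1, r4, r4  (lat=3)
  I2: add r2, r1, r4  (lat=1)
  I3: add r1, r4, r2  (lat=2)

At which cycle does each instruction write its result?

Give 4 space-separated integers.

I0 mul r2: issue@1 deps=(None,None) exec_start@1 write@2
I1 mul r1: issue@2 deps=(None,None) exec_start@2 write@5
I2 add r2: issue@3 deps=(1,None) exec_start@5 write@6
I3 add r1: issue@4 deps=(None,2) exec_start@6 write@8

Answer: 2 5 6 8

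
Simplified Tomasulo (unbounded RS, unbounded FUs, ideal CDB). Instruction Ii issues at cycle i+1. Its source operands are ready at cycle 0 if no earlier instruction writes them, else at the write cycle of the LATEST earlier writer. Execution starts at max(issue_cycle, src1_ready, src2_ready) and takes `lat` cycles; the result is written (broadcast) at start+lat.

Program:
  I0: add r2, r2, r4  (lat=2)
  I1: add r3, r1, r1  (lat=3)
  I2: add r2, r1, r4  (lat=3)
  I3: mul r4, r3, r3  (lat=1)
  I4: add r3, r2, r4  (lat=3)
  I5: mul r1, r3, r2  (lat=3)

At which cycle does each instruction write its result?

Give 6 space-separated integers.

I0 add r2: issue@1 deps=(None,None) exec_start@1 write@3
I1 add r3: issue@2 deps=(None,None) exec_start@2 write@5
I2 add r2: issue@3 deps=(None,None) exec_start@3 write@6
I3 mul r4: issue@4 deps=(1,1) exec_start@5 write@6
I4 add r3: issue@5 deps=(2,3) exec_start@6 write@9
I5 mul r1: issue@6 deps=(4,2) exec_start@9 write@12

Answer: 3 5 6 6 9 12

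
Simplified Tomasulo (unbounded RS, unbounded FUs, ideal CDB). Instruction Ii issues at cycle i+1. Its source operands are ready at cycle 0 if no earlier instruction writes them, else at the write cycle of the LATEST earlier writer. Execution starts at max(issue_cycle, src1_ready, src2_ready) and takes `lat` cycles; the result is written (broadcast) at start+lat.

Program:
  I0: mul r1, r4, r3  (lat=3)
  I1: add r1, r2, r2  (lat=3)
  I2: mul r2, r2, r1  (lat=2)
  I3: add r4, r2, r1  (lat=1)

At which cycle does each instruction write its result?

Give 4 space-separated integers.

Answer: 4 5 7 8

Derivation:
I0 mul r1: issue@1 deps=(None,None) exec_start@1 write@4
I1 add r1: issue@2 deps=(None,None) exec_start@2 write@5
I2 mul r2: issue@3 deps=(None,1) exec_start@5 write@7
I3 add r4: issue@4 deps=(2,1) exec_start@7 write@8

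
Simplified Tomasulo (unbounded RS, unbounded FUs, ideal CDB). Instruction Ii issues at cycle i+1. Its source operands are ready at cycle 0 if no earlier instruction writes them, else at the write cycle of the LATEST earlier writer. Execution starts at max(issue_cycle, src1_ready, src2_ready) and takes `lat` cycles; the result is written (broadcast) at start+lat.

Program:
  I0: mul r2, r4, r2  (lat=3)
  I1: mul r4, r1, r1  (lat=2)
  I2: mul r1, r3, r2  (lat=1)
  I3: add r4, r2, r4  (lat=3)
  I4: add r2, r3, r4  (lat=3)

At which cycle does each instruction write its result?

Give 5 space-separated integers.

I0 mul r2: issue@1 deps=(None,None) exec_start@1 write@4
I1 mul r4: issue@2 deps=(None,None) exec_start@2 write@4
I2 mul r1: issue@3 deps=(None,0) exec_start@4 write@5
I3 add r4: issue@4 deps=(0,1) exec_start@4 write@7
I4 add r2: issue@5 deps=(None,3) exec_start@7 write@10

Answer: 4 4 5 7 10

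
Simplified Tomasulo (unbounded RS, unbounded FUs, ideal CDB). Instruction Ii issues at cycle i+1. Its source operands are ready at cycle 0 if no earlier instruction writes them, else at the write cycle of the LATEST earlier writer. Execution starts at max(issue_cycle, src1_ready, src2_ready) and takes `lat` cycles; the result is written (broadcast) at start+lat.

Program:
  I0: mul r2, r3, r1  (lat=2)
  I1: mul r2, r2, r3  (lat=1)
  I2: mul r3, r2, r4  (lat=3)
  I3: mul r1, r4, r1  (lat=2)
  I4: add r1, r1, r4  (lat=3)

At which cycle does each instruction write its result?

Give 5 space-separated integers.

Answer: 3 4 7 6 9

Derivation:
I0 mul r2: issue@1 deps=(None,None) exec_start@1 write@3
I1 mul r2: issue@2 deps=(0,None) exec_start@3 write@4
I2 mul r3: issue@3 deps=(1,None) exec_start@4 write@7
I3 mul r1: issue@4 deps=(None,None) exec_start@4 write@6
I4 add r1: issue@5 deps=(3,None) exec_start@6 write@9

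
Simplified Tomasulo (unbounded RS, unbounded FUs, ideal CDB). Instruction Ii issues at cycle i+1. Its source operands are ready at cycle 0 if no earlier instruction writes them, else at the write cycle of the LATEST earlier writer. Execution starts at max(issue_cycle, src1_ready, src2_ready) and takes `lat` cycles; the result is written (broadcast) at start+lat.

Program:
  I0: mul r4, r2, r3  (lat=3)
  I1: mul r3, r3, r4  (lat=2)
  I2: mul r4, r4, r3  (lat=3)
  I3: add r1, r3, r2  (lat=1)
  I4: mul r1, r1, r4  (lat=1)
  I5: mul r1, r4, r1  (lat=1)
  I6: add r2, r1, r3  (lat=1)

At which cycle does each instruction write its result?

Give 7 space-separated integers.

I0 mul r4: issue@1 deps=(None,None) exec_start@1 write@4
I1 mul r3: issue@2 deps=(None,0) exec_start@4 write@6
I2 mul r4: issue@3 deps=(0,1) exec_start@6 write@9
I3 add r1: issue@4 deps=(1,None) exec_start@6 write@7
I4 mul r1: issue@5 deps=(3,2) exec_start@9 write@10
I5 mul r1: issue@6 deps=(2,4) exec_start@10 write@11
I6 add r2: issue@7 deps=(5,1) exec_start@11 write@12

Answer: 4 6 9 7 10 11 12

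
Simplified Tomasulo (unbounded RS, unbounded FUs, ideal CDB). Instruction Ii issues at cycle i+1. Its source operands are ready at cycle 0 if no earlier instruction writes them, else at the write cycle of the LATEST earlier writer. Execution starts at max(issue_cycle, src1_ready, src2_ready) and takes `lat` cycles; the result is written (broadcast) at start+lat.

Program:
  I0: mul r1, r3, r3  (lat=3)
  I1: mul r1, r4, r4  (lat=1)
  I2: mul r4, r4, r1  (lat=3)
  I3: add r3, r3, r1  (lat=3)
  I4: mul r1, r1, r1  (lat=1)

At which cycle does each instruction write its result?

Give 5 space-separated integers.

I0 mul r1: issue@1 deps=(None,None) exec_start@1 write@4
I1 mul r1: issue@2 deps=(None,None) exec_start@2 write@3
I2 mul r4: issue@3 deps=(None,1) exec_start@3 write@6
I3 add r3: issue@4 deps=(None,1) exec_start@4 write@7
I4 mul r1: issue@5 deps=(1,1) exec_start@5 write@6

Answer: 4 3 6 7 6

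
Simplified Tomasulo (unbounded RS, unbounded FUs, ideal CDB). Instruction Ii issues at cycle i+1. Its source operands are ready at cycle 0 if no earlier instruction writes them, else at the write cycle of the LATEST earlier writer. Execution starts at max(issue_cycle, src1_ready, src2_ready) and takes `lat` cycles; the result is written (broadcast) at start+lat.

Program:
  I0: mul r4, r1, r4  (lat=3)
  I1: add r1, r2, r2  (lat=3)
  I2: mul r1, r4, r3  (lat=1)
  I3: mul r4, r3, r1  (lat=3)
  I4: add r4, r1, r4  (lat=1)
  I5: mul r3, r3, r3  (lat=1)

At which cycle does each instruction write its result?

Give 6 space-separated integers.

I0 mul r4: issue@1 deps=(None,None) exec_start@1 write@4
I1 add r1: issue@2 deps=(None,None) exec_start@2 write@5
I2 mul r1: issue@3 deps=(0,None) exec_start@4 write@5
I3 mul r4: issue@4 deps=(None,2) exec_start@5 write@8
I4 add r4: issue@5 deps=(2,3) exec_start@8 write@9
I5 mul r3: issue@6 deps=(None,None) exec_start@6 write@7

Answer: 4 5 5 8 9 7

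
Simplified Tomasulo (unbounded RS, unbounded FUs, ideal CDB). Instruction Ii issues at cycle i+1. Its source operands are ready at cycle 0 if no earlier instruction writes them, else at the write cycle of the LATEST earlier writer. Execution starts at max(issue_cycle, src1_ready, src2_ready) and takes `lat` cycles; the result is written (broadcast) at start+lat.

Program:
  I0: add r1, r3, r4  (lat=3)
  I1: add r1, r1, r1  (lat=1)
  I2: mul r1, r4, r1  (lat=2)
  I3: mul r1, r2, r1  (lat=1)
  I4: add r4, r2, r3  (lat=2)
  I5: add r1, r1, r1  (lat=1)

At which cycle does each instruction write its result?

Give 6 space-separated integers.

I0 add r1: issue@1 deps=(None,None) exec_start@1 write@4
I1 add r1: issue@2 deps=(0,0) exec_start@4 write@5
I2 mul r1: issue@3 deps=(None,1) exec_start@5 write@7
I3 mul r1: issue@4 deps=(None,2) exec_start@7 write@8
I4 add r4: issue@5 deps=(None,None) exec_start@5 write@7
I5 add r1: issue@6 deps=(3,3) exec_start@8 write@9

Answer: 4 5 7 8 7 9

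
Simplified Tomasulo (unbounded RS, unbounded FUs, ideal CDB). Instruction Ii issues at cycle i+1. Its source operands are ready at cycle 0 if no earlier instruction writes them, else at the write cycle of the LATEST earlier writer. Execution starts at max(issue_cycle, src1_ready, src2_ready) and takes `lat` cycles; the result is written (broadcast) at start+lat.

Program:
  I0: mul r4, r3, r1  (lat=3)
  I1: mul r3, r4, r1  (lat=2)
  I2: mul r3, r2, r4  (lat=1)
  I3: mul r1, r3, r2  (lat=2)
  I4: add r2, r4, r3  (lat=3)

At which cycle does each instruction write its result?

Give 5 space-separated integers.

I0 mul r4: issue@1 deps=(None,None) exec_start@1 write@4
I1 mul r3: issue@2 deps=(0,None) exec_start@4 write@6
I2 mul r3: issue@3 deps=(None,0) exec_start@4 write@5
I3 mul r1: issue@4 deps=(2,None) exec_start@5 write@7
I4 add r2: issue@5 deps=(0,2) exec_start@5 write@8

Answer: 4 6 5 7 8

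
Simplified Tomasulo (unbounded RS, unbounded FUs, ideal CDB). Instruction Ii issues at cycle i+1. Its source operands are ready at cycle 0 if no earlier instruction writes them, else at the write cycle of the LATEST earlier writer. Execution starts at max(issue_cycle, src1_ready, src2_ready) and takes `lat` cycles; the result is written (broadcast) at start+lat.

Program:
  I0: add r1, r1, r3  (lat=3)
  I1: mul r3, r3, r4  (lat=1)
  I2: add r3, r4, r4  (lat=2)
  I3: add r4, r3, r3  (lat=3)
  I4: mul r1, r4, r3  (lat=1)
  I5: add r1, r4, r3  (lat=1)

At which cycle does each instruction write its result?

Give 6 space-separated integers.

I0 add r1: issue@1 deps=(None,None) exec_start@1 write@4
I1 mul r3: issue@2 deps=(None,None) exec_start@2 write@3
I2 add r3: issue@3 deps=(None,None) exec_start@3 write@5
I3 add r4: issue@4 deps=(2,2) exec_start@5 write@8
I4 mul r1: issue@5 deps=(3,2) exec_start@8 write@9
I5 add r1: issue@6 deps=(3,2) exec_start@8 write@9

Answer: 4 3 5 8 9 9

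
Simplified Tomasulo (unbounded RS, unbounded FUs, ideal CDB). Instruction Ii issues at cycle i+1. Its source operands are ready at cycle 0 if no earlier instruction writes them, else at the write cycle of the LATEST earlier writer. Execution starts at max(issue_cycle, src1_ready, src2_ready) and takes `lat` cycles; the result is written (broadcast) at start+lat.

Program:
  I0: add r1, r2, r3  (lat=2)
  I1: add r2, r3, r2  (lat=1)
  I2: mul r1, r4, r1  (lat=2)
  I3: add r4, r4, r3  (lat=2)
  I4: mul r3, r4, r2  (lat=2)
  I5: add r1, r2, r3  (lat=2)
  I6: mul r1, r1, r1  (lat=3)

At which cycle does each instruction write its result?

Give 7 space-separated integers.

Answer: 3 3 5 6 8 10 13

Derivation:
I0 add r1: issue@1 deps=(None,None) exec_start@1 write@3
I1 add r2: issue@2 deps=(None,None) exec_start@2 write@3
I2 mul r1: issue@3 deps=(None,0) exec_start@3 write@5
I3 add r4: issue@4 deps=(None,None) exec_start@4 write@6
I4 mul r3: issue@5 deps=(3,1) exec_start@6 write@8
I5 add r1: issue@6 deps=(1,4) exec_start@8 write@10
I6 mul r1: issue@7 deps=(5,5) exec_start@10 write@13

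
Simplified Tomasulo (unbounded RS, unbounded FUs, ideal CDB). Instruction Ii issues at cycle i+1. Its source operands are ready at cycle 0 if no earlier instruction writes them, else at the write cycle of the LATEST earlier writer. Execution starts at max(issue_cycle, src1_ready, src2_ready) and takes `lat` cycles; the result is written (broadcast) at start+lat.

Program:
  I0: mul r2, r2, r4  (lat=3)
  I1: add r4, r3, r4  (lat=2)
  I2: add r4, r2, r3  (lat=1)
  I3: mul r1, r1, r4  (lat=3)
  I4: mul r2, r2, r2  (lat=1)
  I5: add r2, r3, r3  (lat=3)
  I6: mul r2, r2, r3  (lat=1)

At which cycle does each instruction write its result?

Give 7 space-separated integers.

I0 mul r2: issue@1 deps=(None,None) exec_start@1 write@4
I1 add r4: issue@2 deps=(None,None) exec_start@2 write@4
I2 add r4: issue@3 deps=(0,None) exec_start@4 write@5
I3 mul r1: issue@4 deps=(None,2) exec_start@5 write@8
I4 mul r2: issue@5 deps=(0,0) exec_start@5 write@6
I5 add r2: issue@6 deps=(None,None) exec_start@6 write@9
I6 mul r2: issue@7 deps=(5,None) exec_start@9 write@10

Answer: 4 4 5 8 6 9 10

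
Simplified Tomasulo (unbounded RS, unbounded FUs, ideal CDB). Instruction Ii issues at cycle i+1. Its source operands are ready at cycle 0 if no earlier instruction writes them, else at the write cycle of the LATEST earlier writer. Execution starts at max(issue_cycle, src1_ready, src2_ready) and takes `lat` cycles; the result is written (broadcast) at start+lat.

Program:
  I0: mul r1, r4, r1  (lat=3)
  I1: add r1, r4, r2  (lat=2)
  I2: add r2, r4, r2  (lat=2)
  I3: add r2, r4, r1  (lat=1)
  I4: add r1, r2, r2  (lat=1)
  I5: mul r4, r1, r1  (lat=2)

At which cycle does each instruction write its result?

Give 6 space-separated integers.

I0 mul r1: issue@1 deps=(None,None) exec_start@1 write@4
I1 add r1: issue@2 deps=(None,None) exec_start@2 write@4
I2 add r2: issue@3 deps=(None,None) exec_start@3 write@5
I3 add r2: issue@4 deps=(None,1) exec_start@4 write@5
I4 add r1: issue@5 deps=(3,3) exec_start@5 write@6
I5 mul r4: issue@6 deps=(4,4) exec_start@6 write@8

Answer: 4 4 5 5 6 8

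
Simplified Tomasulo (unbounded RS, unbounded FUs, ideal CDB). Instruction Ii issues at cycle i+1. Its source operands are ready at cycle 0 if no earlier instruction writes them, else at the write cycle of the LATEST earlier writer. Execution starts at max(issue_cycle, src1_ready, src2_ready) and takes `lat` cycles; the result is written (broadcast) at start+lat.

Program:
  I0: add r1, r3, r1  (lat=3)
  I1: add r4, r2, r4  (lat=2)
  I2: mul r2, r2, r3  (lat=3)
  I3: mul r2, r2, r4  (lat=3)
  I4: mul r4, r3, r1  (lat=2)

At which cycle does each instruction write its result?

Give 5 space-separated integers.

Answer: 4 4 6 9 7

Derivation:
I0 add r1: issue@1 deps=(None,None) exec_start@1 write@4
I1 add r4: issue@2 deps=(None,None) exec_start@2 write@4
I2 mul r2: issue@3 deps=(None,None) exec_start@3 write@6
I3 mul r2: issue@4 deps=(2,1) exec_start@6 write@9
I4 mul r4: issue@5 deps=(None,0) exec_start@5 write@7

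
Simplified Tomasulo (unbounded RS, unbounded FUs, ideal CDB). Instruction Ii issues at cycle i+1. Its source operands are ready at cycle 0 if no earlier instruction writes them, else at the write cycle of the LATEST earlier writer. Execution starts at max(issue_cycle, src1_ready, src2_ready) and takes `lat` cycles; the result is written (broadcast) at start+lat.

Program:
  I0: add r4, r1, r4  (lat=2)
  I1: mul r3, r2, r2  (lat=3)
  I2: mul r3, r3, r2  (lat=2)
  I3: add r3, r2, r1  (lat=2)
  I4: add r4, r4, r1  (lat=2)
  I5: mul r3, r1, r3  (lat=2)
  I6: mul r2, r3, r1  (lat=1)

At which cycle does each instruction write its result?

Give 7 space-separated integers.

Answer: 3 5 7 6 7 8 9

Derivation:
I0 add r4: issue@1 deps=(None,None) exec_start@1 write@3
I1 mul r3: issue@2 deps=(None,None) exec_start@2 write@5
I2 mul r3: issue@3 deps=(1,None) exec_start@5 write@7
I3 add r3: issue@4 deps=(None,None) exec_start@4 write@6
I4 add r4: issue@5 deps=(0,None) exec_start@5 write@7
I5 mul r3: issue@6 deps=(None,3) exec_start@6 write@8
I6 mul r2: issue@7 deps=(5,None) exec_start@8 write@9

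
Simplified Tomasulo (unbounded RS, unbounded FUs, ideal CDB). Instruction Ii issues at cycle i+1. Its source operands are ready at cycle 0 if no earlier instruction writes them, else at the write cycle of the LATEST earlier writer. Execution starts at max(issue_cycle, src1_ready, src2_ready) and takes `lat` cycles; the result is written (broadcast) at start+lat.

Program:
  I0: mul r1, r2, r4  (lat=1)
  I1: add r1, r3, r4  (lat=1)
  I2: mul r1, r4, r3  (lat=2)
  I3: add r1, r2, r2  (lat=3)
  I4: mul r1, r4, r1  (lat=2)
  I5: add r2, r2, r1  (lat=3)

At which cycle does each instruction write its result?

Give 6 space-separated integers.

Answer: 2 3 5 7 9 12

Derivation:
I0 mul r1: issue@1 deps=(None,None) exec_start@1 write@2
I1 add r1: issue@2 deps=(None,None) exec_start@2 write@3
I2 mul r1: issue@3 deps=(None,None) exec_start@3 write@5
I3 add r1: issue@4 deps=(None,None) exec_start@4 write@7
I4 mul r1: issue@5 deps=(None,3) exec_start@7 write@9
I5 add r2: issue@6 deps=(None,4) exec_start@9 write@12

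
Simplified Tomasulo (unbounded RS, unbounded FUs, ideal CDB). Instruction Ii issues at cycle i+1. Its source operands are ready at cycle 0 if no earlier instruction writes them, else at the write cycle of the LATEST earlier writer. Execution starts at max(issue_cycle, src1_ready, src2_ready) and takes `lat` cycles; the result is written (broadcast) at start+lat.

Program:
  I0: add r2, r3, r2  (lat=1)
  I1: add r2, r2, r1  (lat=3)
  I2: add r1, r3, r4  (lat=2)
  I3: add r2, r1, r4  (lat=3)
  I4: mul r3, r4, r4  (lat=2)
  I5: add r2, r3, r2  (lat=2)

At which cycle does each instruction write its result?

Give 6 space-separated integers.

I0 add r2: issue@1 deps=(None,None) exec_start@1 write@2
I1 add r2: issue@2 deps=(0,None) exec_start@2 write@5
I2 add r1: issue@3 deps=(None,None) exec_start@3 write@5
I3 add r2: issue@4 deps=(2,None) exec_start@5 write@8
I4 mul r3: issue@5 deps=(None,None) exec_start@5 write@7
I5 add r2: issue@6 deps=(4,3) exec_start@8 write@10

Answer: 2 5 5 8 7 10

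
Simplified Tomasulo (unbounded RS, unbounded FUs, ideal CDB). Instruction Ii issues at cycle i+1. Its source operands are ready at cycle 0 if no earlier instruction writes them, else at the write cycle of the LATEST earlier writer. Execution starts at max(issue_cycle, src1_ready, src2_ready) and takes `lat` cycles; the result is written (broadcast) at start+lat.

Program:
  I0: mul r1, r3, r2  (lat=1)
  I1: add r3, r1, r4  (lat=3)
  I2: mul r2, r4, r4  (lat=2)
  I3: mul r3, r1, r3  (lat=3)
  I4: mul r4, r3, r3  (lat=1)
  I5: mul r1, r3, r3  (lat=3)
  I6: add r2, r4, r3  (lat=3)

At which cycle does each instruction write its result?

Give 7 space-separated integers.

I0 mul r1: issue@1 deps=(None,None) exec_start@1 write@2
I1 add r3: issue@2 deps=(0,None) exec_start@2 write@5
I2 mul r2: issue@3 deps=(None,None) exec_start@3 write@5
I3 mul r3: issue@4 deps=(0,1) exec_start@5 write@8
I4 mul r4: issue@5 deps=(3,3) exec_start@8 write@9
I5 mul r1: issue@6 deps=(3,3) exec_start@8 write@11
I6 add r2: issue@7 deps=(4,3) exec_start@9 write@12

Answer: 2 5 5 8 9 11 12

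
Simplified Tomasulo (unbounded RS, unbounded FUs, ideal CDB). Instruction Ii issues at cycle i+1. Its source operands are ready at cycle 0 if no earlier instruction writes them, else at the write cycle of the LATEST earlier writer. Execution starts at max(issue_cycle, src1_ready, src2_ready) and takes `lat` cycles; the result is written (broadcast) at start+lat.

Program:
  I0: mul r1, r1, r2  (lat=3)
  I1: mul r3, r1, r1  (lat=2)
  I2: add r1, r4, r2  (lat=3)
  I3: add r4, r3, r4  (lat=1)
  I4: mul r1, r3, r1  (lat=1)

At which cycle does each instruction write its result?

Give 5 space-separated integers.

I0 mul r1: issue@1 deps=(None,None) exec_start@1 write@4
I1 mul r3: issue@2 deps=(0,0) exec_start@4 write@6
I2 add r1: issue@3 deps=(None,None) exec_start@3 write@6
I3 add r4: issue@4 deps=(1,None) exec_start@6 write@7
I4 mul r1: issue@5 deps=(1,2) exec_start@6 write@7

Answer: 4 6 6 7 7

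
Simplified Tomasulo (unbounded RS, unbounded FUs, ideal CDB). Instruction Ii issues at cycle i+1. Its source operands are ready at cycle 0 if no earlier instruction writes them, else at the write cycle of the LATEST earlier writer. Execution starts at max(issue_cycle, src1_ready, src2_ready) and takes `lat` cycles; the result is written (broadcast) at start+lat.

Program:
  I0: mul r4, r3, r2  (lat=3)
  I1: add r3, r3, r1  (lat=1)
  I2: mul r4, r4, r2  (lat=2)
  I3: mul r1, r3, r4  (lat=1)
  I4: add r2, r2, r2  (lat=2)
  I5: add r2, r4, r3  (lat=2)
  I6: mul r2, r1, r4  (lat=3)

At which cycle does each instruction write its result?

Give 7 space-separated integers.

I0 mul r4: issue@1 deps=(None,None) exec_start@1 write@4
I1 add r3: issue@2 deps=(None,None) exec_start@2 write@3
I2 mul r4: issue@3 deps=(0,None) exec_start@4 write@6
I3 mul r1: issue@4 deps=(1,2) exec_start@6 write@7
I4 add r2: issue@5 deps=(None,None) exec_start@5 write@7
I5 add r2: issue@6 deps=(2,1) exec_start@6 write@8
I6 mul r2: issue@7 deps=(3,2) exec_start@7 write@10

Answer: 4 3 6 7 7 8 10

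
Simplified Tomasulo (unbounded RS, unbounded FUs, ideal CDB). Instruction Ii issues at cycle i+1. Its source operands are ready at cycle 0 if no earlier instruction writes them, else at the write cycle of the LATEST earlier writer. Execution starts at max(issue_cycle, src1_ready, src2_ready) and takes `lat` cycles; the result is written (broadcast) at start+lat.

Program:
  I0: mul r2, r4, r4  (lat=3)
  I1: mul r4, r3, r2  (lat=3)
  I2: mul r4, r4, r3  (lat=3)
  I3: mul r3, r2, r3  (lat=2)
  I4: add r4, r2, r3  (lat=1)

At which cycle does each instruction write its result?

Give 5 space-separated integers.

I0 mul r2: issue@1 deps=(None,None) exec_start@1 write@4
I1 mul r4: issue@2 deps=(None,0) exec_start@4 write@7
I2 mul r4: issue@3 deps=(1,None) exec_start@7 write@10
I3 mul r3: issue@4 deps=(0,None) exec_start@4 write@6
I4 add r4: issue@5 deps=(0,3) exec_start@6 write@7

Answer: 4 7 10 6 7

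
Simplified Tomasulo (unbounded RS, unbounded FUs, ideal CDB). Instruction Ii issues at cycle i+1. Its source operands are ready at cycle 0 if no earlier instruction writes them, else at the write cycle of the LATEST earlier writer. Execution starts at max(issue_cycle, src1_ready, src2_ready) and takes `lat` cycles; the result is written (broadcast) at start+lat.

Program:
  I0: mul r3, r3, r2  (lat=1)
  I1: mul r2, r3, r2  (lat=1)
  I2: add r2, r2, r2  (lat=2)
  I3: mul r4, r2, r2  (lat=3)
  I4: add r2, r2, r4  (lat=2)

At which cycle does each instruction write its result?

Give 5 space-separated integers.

Answer: 2 3 5 8 10

Derivation:
I0 mul r3: issue@1 deps=(None,None) exec_start@1 write@2
I1 mul r2: issue@2 deps=(0,None) exec_start@2 write@3
I2 add r2: issue@3 deps=(1,1) exec_start@3 write@5
I3 mul r4: issue@4 deps=(2,2) exec_start@5 write@8
I4 add r2: issue@5 deps=(2,3) exec_start@8 write@10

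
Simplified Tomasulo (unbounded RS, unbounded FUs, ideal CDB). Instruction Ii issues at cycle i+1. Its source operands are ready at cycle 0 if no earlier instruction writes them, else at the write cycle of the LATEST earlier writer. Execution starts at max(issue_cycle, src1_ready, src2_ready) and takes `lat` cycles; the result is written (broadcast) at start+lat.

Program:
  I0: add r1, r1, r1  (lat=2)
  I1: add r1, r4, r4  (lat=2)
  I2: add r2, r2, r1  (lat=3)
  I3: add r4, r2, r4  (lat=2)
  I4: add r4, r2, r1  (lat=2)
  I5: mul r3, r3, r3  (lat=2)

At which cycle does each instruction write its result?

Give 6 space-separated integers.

Answer: 3 4 7 9 9 8

Derivation:
I0 add r1: issue@1 deps=(None,None) exec_start@1 write@3
I1 add r1: issue@2 deps=(None,None) exec_start@2 write@4
I2 add r2: issue@3 deps=(None,1) exec_start@4 write@7
I3 add r4: issue@4 deps=(2,None) exec_start@7 write@9
I4 add r4: issue@5 deps=(2,1) exec_start@7 write@9
I5 mul r3: issue@6 deps=(None,None) exec_start@6 write@8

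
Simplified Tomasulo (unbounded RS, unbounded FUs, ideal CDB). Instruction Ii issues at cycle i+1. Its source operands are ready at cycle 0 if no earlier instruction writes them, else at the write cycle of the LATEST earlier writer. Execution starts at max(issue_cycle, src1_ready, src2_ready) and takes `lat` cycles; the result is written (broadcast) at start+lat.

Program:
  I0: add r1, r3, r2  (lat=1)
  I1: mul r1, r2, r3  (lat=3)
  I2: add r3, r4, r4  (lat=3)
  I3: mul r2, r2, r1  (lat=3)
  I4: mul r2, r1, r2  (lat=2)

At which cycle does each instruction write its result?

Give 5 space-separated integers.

Answer: 2 5 6 8 10

Derivation:
I0 add r1: issue@1 deps=(None,None) exec_start@1 write@2
I1 mul r1: issue@2 deps=(None,None) exec_start@2 write@5
I2 add r3: issue@3 deps=(None,None) exec_start@3 write@6
I3 mul r2: issue@4 deps=(None,1) exec_start@5 write@8
I4 mul r2: issue@5 deps=(1,3) exec_start@8 write@10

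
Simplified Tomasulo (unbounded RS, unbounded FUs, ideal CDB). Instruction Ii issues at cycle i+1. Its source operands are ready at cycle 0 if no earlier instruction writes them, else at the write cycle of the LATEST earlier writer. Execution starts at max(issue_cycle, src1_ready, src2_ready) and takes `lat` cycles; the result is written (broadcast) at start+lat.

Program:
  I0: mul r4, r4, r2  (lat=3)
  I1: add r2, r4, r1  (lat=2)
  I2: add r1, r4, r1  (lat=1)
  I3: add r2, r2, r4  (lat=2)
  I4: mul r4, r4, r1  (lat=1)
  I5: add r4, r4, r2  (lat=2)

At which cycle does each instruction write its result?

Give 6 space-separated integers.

Answer: 4 6 5 8 6 10

Derivation:
I0 mul r4: issue@1 deps=(None,None) exec_start@1 write@4
I1 add r2: issue@2 deps=(0,None) exec_start@4 write@6
I2 add r1: issue@3 deps=(0,None) exec_start@4 write@5
I3 add r2: issue@4 deps=(1,0) exec_start@6 write@8
I4 mul r4: issue@5 deps=(0,2) exec_start@5 write@6
I5 add r4: issue@6 deps=(4,3) exec_start@8 write@10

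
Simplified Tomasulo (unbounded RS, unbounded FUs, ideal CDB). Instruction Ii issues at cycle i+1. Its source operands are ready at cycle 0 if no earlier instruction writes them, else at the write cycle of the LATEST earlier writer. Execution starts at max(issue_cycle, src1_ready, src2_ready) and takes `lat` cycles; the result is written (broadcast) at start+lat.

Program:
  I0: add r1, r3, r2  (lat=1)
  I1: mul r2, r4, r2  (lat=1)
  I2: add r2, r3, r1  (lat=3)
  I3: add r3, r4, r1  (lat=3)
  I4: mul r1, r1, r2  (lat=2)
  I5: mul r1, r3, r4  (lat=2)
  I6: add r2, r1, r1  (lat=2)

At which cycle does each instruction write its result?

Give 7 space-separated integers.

I0 add r1: issue@1 deps=(None,None) exec_start@1 write@2
I1 mul r2: issue@2 deps=(None,None) exec_start@2 write@3
I2 add r2: issue@3 deps=(None,0) exec_start@3 write@6
I3 add r3: issue@4 deps=(None,0) exec_start@4 write@7
I4 mul r1: issue@5 deps=(0,2) exec_start@6 write@8
I5 mul r1: issue@6 deps=(3,None) exec_start@7 write@9
I6 add r2: issue@7 deps=(5,5) exec_start@9 write@11

Answer: 2 3 6 7 8 9 11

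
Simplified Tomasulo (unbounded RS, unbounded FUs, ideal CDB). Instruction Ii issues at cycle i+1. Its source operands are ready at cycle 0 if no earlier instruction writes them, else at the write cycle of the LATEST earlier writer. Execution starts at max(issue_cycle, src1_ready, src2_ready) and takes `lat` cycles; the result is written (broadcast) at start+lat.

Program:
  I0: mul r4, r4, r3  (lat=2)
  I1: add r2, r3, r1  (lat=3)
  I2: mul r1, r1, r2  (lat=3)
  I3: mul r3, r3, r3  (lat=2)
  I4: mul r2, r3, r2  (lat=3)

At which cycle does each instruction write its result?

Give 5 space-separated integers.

I0 mul r4: issue@1 deps=(None,None) exec_start@1 write@3
I1 add r2: issue@2 deps=(None,None) exec_start@2 write@5
I2 mul r1: issue@3 deps=(None,1) exec_start@5 write@8
I3 mul r3: issue@4 deps=(None,None) exec_start@4 write@6
I4 mul r2: issue@5 deps=(3,1) exec_start@6 write@9

Answer: 3 5 8 6 9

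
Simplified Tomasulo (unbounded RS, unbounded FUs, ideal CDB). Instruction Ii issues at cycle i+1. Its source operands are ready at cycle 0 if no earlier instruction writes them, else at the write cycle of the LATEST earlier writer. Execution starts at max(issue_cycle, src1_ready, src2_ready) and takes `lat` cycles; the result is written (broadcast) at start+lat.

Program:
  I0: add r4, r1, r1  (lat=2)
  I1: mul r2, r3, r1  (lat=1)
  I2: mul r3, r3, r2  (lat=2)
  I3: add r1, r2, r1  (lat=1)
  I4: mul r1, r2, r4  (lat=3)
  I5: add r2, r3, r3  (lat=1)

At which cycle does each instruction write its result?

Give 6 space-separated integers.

Answer: 3 3 5 5 8 7

Derivation:
I0 add r4: issue@1 deps=(None,None) exec_start@1 write@3
I1 mul r2: issue@2 deps=(None,None) exec_start@2 write@3
I2 mul r3: issue@3 deps=(None,1) exec_start@3 write@5
I3 add r1: issue@4 deps=(1,None) exec_start@4 write@5
I4 mul r1: issue@5 deps=(1,0) exec_start@5 write@8
I5 add r2: issue@6 deps=(2,2) exec_start@6 write@7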